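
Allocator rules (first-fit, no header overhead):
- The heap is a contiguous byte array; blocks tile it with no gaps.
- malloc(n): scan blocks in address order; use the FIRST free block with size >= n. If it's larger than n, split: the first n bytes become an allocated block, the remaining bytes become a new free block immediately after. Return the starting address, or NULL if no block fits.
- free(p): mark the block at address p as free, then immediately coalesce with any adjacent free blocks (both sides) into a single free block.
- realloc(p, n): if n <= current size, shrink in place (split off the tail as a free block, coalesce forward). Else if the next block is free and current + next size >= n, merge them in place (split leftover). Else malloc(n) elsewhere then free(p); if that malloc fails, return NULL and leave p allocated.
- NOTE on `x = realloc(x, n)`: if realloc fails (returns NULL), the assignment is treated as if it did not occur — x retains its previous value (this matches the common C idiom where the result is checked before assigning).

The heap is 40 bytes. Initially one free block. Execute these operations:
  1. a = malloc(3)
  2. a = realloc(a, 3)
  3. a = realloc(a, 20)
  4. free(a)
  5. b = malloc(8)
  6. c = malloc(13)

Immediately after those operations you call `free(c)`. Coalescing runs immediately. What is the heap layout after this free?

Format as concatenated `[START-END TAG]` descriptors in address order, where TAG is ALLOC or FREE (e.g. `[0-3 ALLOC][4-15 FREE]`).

Answer: [0-7 ALLOC][8-39 FREE]

Derivation:
Op 1: a = malloc(3) -> a = 0; heap: [0-2 ALLOC][3-39 FREE]
Op 2: a = realloc(a, 3) -> a = 0; heap: [0-2 ALLOC][3-39 FREE]
Op 3: a = realloc(a, 20) -> a = 0; heap: [0-19 ALLOC][20-39 FREE]
Op 4: free(a) -> (freed a); heap: [0-39 FREE]
Op 5: b = malloc(8) -> b = 0; heap: [0-7 ALLOC][8-39 FREE]
Op 6: c = malloc(13) -> c = 8; heap: [0-7 ALLOC][8-20 ALLOC][21-39 FREE]
free(c): c = 8 -> block [8-20 ALLOC]; mark free, coalesce with adjacent free neighbors -> [0-7 ALLOC][8-39 FREE]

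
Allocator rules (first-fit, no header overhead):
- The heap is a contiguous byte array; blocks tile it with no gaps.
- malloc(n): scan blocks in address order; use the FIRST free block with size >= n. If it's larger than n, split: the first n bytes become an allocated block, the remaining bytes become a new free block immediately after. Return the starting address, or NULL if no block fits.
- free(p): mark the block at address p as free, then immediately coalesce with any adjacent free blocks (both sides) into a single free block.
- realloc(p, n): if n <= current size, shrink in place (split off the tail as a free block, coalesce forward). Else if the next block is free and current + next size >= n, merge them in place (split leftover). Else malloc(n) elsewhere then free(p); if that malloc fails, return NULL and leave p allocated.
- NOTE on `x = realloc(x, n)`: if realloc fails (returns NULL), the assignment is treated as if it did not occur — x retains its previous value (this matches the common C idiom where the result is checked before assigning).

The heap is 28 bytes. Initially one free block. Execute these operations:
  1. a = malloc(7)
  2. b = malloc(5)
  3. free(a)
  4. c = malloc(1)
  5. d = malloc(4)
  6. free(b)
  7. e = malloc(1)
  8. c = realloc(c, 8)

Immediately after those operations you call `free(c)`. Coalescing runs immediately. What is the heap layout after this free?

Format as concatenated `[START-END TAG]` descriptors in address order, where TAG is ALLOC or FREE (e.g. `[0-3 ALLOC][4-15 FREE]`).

Op 1: a = malloc(7) -> a = 0; heap: [0-6 ALLOC][7-27 FREE]
Op 2: b = malloc(5) -> b = 7; heap: [0-6 ALLOC][7-11 ALLOC][12-27 FREE]
Op 3: free(a) -> (freed a); heap: [0-6 FREE][7-11 ALLOC][12-27 FREE]
Op 4: c = malloc(1) -> c = 0; heap: [0-0 ALLOC][1-6 FREE][7-11 ALLOC][12-27 FREE]
Op 5: d = malloc(4) -> d = 1; heap: [0-0 ALLOC][1-4 ALLOC][5-6 FREE][7-11 ALLOC][12-27 FREE]
Op 6: free(b) -> (freed b); heap: [0-0 ALLOC][1-4 ALLOC][5-27 FREE]
Op 7: e = malloc(1) -> e = 5; heap: [0-0 ALLOC][1-4 ALLOC][5-5 ALLOC][6-27 FREE]
Op 8: c = realloc(c, 8) -> c = 6; heap: [0-0 FREE][1-4 ALLOC][5-5 ALLOC][6-13 ALLOC][14-27 FREE]
free(c): c = 6 -> block [6-13 ALLOC]; mark free, coalesce with adjacent free neighbors -> [0-0 FREE][1-4 ALLOC][5-5 ALLOC][6-27 FREE]

Answer: [0-0 FREE][1-4 ALLOC][5-5 ALLOC][6-27 FREE]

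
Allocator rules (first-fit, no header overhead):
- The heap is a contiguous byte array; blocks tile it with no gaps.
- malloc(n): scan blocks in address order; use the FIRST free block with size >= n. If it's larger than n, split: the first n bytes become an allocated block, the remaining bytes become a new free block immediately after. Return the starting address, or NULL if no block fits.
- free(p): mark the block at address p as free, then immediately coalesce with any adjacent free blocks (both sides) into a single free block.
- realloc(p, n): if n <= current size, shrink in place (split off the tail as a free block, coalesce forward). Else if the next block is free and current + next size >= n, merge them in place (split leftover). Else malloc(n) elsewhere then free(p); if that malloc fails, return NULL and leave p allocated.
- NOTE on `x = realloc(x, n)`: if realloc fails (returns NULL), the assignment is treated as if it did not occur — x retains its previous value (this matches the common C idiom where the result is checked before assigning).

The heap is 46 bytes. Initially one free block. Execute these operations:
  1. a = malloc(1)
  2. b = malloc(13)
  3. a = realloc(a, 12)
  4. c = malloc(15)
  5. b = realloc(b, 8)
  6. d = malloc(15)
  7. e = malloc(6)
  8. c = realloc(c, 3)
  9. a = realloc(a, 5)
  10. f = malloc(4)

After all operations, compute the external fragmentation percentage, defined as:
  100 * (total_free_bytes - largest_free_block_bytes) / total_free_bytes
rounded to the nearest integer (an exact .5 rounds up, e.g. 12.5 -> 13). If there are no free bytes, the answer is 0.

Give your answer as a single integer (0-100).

Answer: 35

Derivation:
Op 1: a = malloc(1) -> a = 0; heap: [0-0 ALLOC][1-45 FREE]
Op 2: b = malloc(13) -> b = 1; heap: [0-0 ALLOC][1-13 ALLOC][14-45 FREE]
Op 3: a = realloc(a, 12) -> a = 14; heap: [0-0 FREE][1-13 ALLOC][14-25 ALLOC][26-45 FREE]
Op 4: c = malloc(15) -> c = 26; heap: [0-0 FREE][1-13 ALLOC][14-25 ALLOC][26-40 ALLOC][41-45 FREE]
Op 5: b = realloc(b, 8) -> b = 1; heap: [0-0 FREE][1-8 ALLOC][9-13 FREE][14-25 ALLOC][26-40 ALLOC][41-45 FREE]
Op 6: d = malloc(15) -> d = NULL; heap: [0-0 FREE][1-8 ALLOC][9-13 FREE][14-25 ALLOC][26-40 ALLOC][41-45 FREE]
Op 7: e = malloc(6) -> e = NULL; heap: [0-0 FREE][1-8 ALLOC][9-13 FREE][14-25 ALLOC][26-40 ALLOC][41-45 FREE]
Op 8: c = realloc(c, 3) -> c = 26; heap: [0-0 FREE][1-8 ALLOC][9-13 FREE][14-25 ALLOC][26-28 ALLOC][29-45 FREE]
Op 9: a = realloc(a, 5) -> a = 14; heap: [0-0 FREE][1-8 ALLOC][9-13 FREE][14-18 ALLOC][19-25 FREE][26-28 ALLOC][29-45 FREE]
Op 10: f = malloc(4) -> f = 9; heap: [0-0 FREE][1-8 ALLOC][9-12 ALLOC][13-13 FREE][14-18 ALLOC][19-25 FREE][26-28 ALLOC][29-45 FREE]
Free blocks: [1 1 7 17] total_free=26 largest=17 -> 100*(26-17)/26 = 900/26 ≈ 34.615 -> rounds to 35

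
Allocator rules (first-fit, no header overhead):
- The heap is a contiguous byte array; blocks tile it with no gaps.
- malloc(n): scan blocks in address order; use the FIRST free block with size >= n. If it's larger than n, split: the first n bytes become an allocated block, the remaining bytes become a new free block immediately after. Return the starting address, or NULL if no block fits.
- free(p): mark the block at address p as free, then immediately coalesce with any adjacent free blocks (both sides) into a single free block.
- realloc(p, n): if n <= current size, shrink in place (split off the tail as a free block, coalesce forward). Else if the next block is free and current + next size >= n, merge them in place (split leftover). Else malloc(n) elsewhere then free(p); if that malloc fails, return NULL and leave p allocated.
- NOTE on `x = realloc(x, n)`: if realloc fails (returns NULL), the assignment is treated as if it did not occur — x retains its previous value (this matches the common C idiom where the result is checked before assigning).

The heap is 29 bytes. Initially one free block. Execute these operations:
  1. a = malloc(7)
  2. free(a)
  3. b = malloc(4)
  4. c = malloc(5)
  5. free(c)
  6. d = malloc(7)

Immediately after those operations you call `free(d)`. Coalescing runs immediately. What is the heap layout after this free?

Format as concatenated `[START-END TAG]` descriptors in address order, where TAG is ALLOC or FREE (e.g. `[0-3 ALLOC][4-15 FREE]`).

Op 1: a = malloc(7) -> a = 0; heap: [0-6 ALLOC][7-28 FREE]
Op 2: free(a) -> (freed a); heap: [0-28 FREE]
Op 3: b = malloc(4) -> b = 0; heap: [0-3 ALLOC][4-28 FREE]
Op 4: c = malloc(5) -> c = 4; heap: [0-3 ALLOC][4-8 ALLOC][9-28 FREE]
Op 5: free(c) -> (freed c); heap: [0-3 ALLOC][4-28 FREE]
Op 6: d = malloc(7) -> d = 4; heap: [0-3 ALLOC][4-10 ALLOC][11-28 FREE]
free(d): d = 4 -> block [4-10 ALLOC]; mark free, coalesce with adjacent free neighbors -> [0-3 ALLOC][4-28 FREE]

Answer: [0-3 ALLOC][4-28 FREE]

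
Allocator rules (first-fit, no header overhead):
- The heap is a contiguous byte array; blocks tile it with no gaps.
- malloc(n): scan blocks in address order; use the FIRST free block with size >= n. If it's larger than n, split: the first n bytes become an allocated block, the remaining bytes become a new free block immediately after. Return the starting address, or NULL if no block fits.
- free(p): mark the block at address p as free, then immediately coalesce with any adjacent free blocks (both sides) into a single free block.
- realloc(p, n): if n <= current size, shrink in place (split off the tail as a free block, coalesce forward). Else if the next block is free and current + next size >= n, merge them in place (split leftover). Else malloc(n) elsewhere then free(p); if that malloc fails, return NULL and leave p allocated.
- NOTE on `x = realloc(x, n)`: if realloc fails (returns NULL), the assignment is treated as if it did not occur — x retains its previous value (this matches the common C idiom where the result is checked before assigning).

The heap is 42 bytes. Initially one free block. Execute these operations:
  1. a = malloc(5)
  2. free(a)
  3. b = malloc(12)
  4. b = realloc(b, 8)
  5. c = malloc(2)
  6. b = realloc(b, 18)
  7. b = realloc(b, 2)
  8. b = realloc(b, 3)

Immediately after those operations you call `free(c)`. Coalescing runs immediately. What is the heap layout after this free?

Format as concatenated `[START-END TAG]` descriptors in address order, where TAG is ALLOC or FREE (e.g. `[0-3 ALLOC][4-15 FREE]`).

Answer: [0-9 FREE][10-12 ALLOC][13-41 FREE]

Derivation:
Op 1: a = malloc(5) -> a = 0; heap: [0-4 ALLOC][5-41 FREE]
Op 2: free(a) -> (freed a); heap: [0-41 FREE]
Op 3: b = malloc(12) -> b = 0; heap: [0-11 ALLOC][12-41 FREE]
Op 4: b = realloc(b, 8) -> b = 0; heap: [0-7 ALLOC][8-41 FREE]
Op 5: c = malloc(2) -> c = 8; heap: [0-7 ALLOC][8-9 ALLOC][10-41 FREE]
Op 6: b = realloc(b, 18) -> b = 10; heap: [0-7 FREE][8-9 ALLOC][10-27 ALLOC][28-41 FREE]
Op 7: b = realloc(b, 2) -> b = 10; heap: [0-7 FREE][8-9 ALLOC][10-11 ALLOC][12-41 FREE]
Op 8: b = realloc(b, 3) -> b = 10; heap: [0-7 FREE][8-9 ALLOC][10-12 ALLOC][13-41 FREE]
free(c): c = 8 -> block [8-9 ALLOC]; mark free, coalesce with adjacent free neighbors -> [0-9 FREE][10-12 ALLOC][13-41 FREE]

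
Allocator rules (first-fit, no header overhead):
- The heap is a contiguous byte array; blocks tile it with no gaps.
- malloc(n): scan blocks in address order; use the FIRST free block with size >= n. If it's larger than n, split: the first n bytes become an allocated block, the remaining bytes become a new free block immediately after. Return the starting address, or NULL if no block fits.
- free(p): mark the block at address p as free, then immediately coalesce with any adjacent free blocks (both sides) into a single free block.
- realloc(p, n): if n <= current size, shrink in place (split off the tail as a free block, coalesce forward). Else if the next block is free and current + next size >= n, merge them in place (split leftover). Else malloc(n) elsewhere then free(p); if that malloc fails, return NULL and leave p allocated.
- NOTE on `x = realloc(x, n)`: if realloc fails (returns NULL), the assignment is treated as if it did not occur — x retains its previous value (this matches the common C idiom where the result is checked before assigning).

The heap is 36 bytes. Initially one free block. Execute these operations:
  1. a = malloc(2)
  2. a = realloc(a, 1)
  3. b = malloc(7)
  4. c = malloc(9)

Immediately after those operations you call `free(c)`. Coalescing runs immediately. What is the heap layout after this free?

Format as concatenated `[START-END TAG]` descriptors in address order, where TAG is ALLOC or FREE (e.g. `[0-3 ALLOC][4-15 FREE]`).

Op 1: a = malloc(2) -> a = 0; heap: [0-1 ALLOC][2-35 FREE]
Op 2: a = realloc(a, 1) -> a = 0; heap: [0-0 ALLOC][1-35 FREE]
Op 3: b = malloc(7) -> b = 1; heap: [0-0 ALLOC][1-7 ALLOC][8-35 FREE]
Op 4: c = malloc(9) -> c = 8; heap: [0-0 ALLOC][1-7 ALLOC][8-16 ALLOC][17-35 FREE]
free(c): c = 8 -> block [8-16 ALLOC]; mark free, coalesce with adjacent free neighbors -> [0-0 ALLOC][1-7 ALLOC][8-35 FREE]

Answer: [0-0 ALLOC][1-7 ALLOC][8-35 FREE]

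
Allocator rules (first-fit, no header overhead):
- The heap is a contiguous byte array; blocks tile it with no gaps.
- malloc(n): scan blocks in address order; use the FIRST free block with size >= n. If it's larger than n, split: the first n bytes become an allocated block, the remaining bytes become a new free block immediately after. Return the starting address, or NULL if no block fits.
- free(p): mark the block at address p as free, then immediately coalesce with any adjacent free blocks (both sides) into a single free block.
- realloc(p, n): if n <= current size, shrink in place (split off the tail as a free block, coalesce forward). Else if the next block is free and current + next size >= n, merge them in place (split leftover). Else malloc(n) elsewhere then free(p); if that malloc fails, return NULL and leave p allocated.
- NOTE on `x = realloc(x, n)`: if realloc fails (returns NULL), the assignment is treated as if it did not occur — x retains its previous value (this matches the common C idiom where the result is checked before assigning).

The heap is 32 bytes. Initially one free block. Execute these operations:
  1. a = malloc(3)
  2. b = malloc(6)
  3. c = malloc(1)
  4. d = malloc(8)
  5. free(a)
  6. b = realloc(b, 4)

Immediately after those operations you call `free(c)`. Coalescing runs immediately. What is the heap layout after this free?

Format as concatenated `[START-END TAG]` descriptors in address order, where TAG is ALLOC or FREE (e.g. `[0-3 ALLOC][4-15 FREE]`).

Answer: [0-2 FREE][3-6 ALLOC][7-9 FREE][10-17 ALLOC][18-31 FREE]

Derivation:
Op 1: a = malloc(3) -> a = 0; heap: [0-2 ALLOC][3-31 FREE]
Op 2: b = malloc(6) -> b = 3; heap: [0-2 ALLOC][3-8 ALLOC][9-31 FREE]
Op 3: c = malloc(1) -> c = 9; heap: [0-2 ALLOC][3-8 ALLOC][9-9 ALLOC][10-31 FREE]
Op 4: d = malloc(8) -> d = 10; heap: [0-2 ALLOC][3-8 ALLOC][9-9 ALLOC][10-17 ALLOC][18-31 FREE]
Op 5: free(a) -> (freed a); heap: [0-2 FREE][3-8 ALLOC][9-9 ALLOC][10-17 ALLOC][18-31 FREE]
Op 6: b = realloc(b, 4) -> b = 3; heap: [0-2 FREE][3-6 ALLOC][7-8 FREE][9-9 ALLOC][10-17 ALLOC][18-31 FREE]
free(c): c = 9 -> block [9-9 ALLOC]; mark free, coalesce with adjacent free neighbors -> [0-2 FREE][3-6 ALLOC][7-9 FREE][10-17 ALLOC][18-31 FREE]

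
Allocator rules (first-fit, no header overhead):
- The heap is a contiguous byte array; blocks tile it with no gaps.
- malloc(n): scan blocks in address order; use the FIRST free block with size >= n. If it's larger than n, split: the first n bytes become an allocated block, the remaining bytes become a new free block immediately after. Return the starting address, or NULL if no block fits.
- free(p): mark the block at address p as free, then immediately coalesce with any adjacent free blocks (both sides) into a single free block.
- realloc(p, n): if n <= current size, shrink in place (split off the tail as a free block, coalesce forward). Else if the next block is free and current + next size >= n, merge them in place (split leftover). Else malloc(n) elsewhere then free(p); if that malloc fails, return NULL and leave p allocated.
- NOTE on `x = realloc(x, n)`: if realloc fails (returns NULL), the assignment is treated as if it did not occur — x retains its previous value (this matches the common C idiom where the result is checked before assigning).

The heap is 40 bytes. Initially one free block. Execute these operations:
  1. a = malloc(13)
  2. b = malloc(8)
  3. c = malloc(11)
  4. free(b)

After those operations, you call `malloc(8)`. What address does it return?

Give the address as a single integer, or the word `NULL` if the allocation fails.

Op 1: a = malloc(13) -> a = 0; heap: [0-12 ALLOC][13-39 FREE]
Op 2: b = malloc(8) -> b = 13; heap: [0-12 ALLOC][13-20 ALLOC][21-39 FREE]
Op 3: c = malloc(11) -> c = 21; heap: [0-12 ALLOC][13-20 ALLOC][21-31 ALLOC][32-39 FREE]
Op 4: free(b) -> (freed b); heap: [0-12 ALLOC][13-20 FREE][21-31 ALLOC][32-39 FREE]
malloc(8): first-fit scan over [0-12 ALLOC][13-20 FREE][21-31 ALLOC][32-39 FREE] -> 13

Answer: 13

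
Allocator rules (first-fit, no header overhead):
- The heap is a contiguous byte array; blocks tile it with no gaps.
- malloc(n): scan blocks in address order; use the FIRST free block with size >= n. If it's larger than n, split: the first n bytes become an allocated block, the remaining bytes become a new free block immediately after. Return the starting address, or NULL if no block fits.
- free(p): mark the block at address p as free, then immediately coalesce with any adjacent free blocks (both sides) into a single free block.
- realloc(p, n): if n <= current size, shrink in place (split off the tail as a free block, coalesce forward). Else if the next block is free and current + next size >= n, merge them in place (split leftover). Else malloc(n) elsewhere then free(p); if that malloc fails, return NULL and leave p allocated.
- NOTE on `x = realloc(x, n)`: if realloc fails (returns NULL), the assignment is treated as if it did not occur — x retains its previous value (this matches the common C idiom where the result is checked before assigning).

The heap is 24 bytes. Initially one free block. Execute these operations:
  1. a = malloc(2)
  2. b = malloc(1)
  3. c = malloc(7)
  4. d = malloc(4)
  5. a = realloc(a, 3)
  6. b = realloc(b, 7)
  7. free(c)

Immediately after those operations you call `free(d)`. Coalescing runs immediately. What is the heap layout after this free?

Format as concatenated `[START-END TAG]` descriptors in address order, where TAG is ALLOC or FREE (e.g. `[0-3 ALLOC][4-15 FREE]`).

Answer: [0-13 FREE][14-16 ALLOC][17-23 ALLOC]

Derivation:
Op 1: a = malloc(2) -> a = 0; heap: [0-1 ALLOC][2-23 FREE]
Op 2: b = malloc(1) -> b = 2; heap: [0-1 ALLOC][2-2 ALLOC][3-23 FREE]
Op 3: c = malloc(7) -> c = 3; heap: [0-1 ALLOC][2-2 ALLOC][3-9 ALLOC][10-23 FREE]
Op 4: d = malloc(4) -> d = 10; heap: [0-1 ALLOC][2-2 ALLOC][3-9 ALLOC][10-13 ALLOC][14-23 FREE]
Op 5: a = realloc(a, 3) -> a = 14; heap: [0-1 FREE][2-2 ALLOC][3-9 ALLOC][10-13 ALLOC][14-16 ALLOC][17-23 FREE]
Op 6: b = realloc(b, 7) -> b = 17; heap: [0-2 FREE][3-9 ALLOC][10-13 ALLOC][14-16 ALLOC][17-23 ALLOC]
Op 7: free(c) -> (freed c); heap: [0-9 FREE][10-13 ALLOC][14-16 ALLOC][17-23 ALLOC]
free(d): d = 10 -> block [10-13 ALLOC]; mark free, coalesce with adjacent free neighbors -> [0-13 FREE][14-16 ALLOC][17-23 ALLOC]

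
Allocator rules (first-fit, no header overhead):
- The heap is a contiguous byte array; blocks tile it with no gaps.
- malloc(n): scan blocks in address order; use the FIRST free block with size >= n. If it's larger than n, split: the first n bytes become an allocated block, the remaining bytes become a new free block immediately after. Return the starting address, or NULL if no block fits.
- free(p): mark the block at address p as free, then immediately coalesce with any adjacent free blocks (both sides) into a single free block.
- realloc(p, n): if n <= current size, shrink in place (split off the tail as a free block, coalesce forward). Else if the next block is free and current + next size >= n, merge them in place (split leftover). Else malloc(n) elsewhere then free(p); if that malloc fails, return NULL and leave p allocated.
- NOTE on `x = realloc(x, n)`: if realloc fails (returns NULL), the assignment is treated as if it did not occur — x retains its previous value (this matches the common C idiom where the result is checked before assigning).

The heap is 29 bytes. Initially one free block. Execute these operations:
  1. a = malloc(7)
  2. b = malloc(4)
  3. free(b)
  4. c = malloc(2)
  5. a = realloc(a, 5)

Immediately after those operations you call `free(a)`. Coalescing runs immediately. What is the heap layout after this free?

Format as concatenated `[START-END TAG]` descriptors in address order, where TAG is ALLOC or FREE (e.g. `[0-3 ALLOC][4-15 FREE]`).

Answer: [0-6 FREE][7-8 ALLOC][9-28 FREE]

Derivation:
Op 1: a = malloc(7) -> a = 0; heap: [0-6 ALLOC][7-28 FREE]
Op 2: b = malloc(4) -> b = 7; heap: [0-6 ALLOC][7-10 ALLOC][11-28 FREE]
Op 3: free(b) -> (freed b); heap: [0-6 ALLOC][7-28 FREE]
Op 4: c = malloc(2) -> c = 7; heap: [0-6 ALLOC][7-8 ALLOC][9-28 FREE]
Op 5: a = realloc(a, 5) -> a = 0; heap: [0-4 ALLOC][5-6 FREE][7-8 ALLOC][9-28 FREE]
free(a): a = 0 -> block [0-4 ALLOC]; mark free, coalesce with adjacent free neighbors -> [0-6 FREE][7-8 ALLOC][9-28 FREE]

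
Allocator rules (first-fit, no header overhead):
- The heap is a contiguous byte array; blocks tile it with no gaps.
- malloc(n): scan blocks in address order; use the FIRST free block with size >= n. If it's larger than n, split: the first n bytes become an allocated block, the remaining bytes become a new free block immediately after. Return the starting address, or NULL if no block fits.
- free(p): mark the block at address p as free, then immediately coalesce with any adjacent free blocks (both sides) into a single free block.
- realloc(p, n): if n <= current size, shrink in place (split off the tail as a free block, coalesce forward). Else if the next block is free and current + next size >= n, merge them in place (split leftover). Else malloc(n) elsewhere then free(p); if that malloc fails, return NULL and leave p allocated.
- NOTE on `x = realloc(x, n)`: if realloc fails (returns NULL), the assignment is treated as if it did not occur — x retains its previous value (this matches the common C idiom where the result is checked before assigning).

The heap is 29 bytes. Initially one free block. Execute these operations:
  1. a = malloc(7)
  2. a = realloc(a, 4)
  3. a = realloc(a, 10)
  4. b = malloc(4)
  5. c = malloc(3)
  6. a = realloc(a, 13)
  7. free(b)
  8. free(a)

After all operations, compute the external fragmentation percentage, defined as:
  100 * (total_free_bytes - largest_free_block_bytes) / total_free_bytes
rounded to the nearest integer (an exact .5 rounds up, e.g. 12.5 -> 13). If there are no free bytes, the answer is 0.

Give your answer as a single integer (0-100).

Op 1: a = malloc(7) -> a = 0; heap: [0-6 ALLOC][7-28 FREE]
Op 2: a = realloc(a, 4) -> a = 0; heap: [0-3 ALLOC][4-28 FREE]
Op 3: a = realloc(a, 10) -> a = 0; heap: [0-9 ALLOC][10-28 FREE]
Op 4: b = malloc(4) -> b = 10; heap: [0-9 ALLOC][10-13 ALLOC][14-28 FREE]
Op 5: c = malloc(3) -> c = 14; heap: [0-9 ALLOC][10-13 ALLOC][14-16 ALLOC][17-28 FREE]
Op 6: a = realloc(a, 13) -> NULL (a unchanged); heap: [0-9 ALLOC][10-13 ALLOC][14-16 ALLOC][17-28 FREE]
Op 7: free(b) -> (freed b); heap: [0-9 ALLOC][10-13 FREE][14-16 ALLOC][17-28 FREE]
Op 8: free(a) -> (freed a); heap: [0-13 FREE][14-16 ALLOC][17-28 FREE]
Free blocks: [14 12] total_free=26 largest=14 -> 100*(26-14)/26 = 1200/26 ≈ 46.154 -> rounds to 46

Answer: 46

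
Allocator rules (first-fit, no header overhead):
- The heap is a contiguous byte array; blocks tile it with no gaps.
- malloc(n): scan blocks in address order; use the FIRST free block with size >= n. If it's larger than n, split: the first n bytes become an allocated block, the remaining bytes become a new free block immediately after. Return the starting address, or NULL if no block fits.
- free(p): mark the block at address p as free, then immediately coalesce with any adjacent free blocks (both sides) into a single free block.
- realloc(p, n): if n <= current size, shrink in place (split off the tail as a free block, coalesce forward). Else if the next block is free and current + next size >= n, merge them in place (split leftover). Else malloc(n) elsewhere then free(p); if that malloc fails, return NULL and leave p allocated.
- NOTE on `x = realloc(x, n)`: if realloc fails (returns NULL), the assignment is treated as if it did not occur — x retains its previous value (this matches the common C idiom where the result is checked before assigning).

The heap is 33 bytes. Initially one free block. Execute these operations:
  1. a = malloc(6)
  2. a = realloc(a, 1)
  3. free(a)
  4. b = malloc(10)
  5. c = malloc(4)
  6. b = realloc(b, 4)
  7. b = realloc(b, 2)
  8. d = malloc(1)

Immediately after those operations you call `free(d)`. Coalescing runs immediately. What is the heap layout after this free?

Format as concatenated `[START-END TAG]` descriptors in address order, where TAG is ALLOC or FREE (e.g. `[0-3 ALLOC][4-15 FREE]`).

Op 1: a = malloc(6) -> a = 0; heap: [0-5 ALLOC][6-32 FREE]
Op 2: a = realloc(a, 1) -> a = 0; heap: [0-0 ALLOC][1-32 FREE]
Op 3: free(a) -> (freed a); heap: [0-32 FREE]
Op 4: b = malloc(10) -> b = 0; heap: [0-9 ALLOC][10-32 FREE]
Op 5: c = malloc(4) -> c = 10; heap: [0-9 ALLOC][10-13 ALLOC][14-32 FREE]
Op 6: b = realloc(b, 4) -> b = 0; heap: [0-3 ALLOC][4-9 FREE][10-13 ALLOC][14-32 FREE]
Op 7: b = realloc(b, 2) -> b = 0; heap: [0-1 ALLOC][2-9 FREE][10-13 ALLOC][14-32 FREE]
Op 8: d = malloc(1) -> d = 2; heap: [0-1 ALLOC][2-2 ALLOC][3-9 FREE][10-13 ALLOC][14-32 FREE]
free(d): d = 2 -> block [2-2 ALLOC]; mark free, coalesce with adjacent free neighbors -> [0-1 ALLOC][2-9 FREE][10-13 ALLOC][14-32 FREE]

Answer: [0-1 ALLOC][2-9 FREE][10-13 ALLOC][14-32 FREE]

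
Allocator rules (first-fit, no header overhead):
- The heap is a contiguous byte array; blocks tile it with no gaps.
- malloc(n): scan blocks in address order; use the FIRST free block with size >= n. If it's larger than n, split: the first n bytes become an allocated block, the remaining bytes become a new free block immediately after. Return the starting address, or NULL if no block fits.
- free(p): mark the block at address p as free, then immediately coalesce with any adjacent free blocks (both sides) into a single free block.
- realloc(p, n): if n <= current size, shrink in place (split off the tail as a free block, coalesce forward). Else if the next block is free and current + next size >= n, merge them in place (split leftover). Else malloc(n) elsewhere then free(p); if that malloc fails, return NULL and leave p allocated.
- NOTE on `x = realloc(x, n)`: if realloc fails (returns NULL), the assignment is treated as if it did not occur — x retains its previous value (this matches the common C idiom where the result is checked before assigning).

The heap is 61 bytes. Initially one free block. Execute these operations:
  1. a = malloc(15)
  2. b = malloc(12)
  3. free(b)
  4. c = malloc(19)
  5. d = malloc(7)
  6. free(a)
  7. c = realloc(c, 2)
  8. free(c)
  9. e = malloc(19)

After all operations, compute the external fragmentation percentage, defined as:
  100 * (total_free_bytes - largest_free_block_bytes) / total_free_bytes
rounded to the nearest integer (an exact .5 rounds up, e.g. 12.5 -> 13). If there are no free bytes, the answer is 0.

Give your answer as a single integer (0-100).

Op 1: a = malloc(15) -> a = 0; heap: [0-14 ALLOC][15-60 FREE]
Op 2: b = malloc(12) -> b = 15; heap: [0-14 ALLOC][15-26 ALLOC][27-60 FREE]
Op 3: free(b) -> (freed b); heap: [0-14 ALLOC][15-60 FREE]
Op 4: c = malloc(19) -> c = 15; heap: [0-14 ALLOC][15-33 ALLOC][34-60 FREE]
Op 5: d = malloc(7) -> d = 34; heap: [0-14 ALLOC][15-33 ALLOC][34-40 ALLOC][41-60 FREE]
Op 6: free(a) -> (freed a); heap: [0-14 FREE][15-33 ALLOC][34-40 ALLOC][41-60 FREE]
Op 7: c = realloc(c, 2) -> c = 15; heap: [0-14 FREE][15-16 ALLOC][17-33 FREE][34-40 ALLOC][41-60 FREE]
Op 8: free(c) -> (freed c); heap: [0-33 FREE][34-40 ALLOC][41-60 FREE]
Op 9: e = malloc(19) -> e = 0; heap: [0-18 ALLOC][19-33 FREE][34-40 ALLOC][41-60 FREE]
Free blocks: [15 20] total_free=35 largest=20 -> 100*(35-20)/35 = 1500/35 ≈ 42.857 -> rounds to 43

Answer: 43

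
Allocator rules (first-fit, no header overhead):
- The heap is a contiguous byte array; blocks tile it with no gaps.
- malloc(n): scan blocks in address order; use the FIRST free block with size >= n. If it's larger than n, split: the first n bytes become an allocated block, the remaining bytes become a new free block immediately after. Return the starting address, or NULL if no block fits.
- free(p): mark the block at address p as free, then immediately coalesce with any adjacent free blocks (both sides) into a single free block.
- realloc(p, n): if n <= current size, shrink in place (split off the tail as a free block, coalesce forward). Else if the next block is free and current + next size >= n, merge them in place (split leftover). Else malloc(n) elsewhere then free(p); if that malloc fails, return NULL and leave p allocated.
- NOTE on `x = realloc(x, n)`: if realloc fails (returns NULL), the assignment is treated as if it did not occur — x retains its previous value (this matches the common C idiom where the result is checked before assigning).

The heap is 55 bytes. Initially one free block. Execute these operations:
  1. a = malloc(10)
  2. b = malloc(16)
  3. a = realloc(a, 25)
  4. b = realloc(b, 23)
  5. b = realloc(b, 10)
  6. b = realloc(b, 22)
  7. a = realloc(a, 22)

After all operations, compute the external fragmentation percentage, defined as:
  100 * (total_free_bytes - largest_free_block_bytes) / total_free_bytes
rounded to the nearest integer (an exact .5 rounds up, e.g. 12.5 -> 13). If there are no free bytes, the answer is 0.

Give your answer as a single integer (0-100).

Op 1: a = malloc(10) -> a = 0; heap: [0-9 ALLOC][10-54 FREE]
Op 2: b = malloc(16) -> b = 10; heap: [0-9 ALLOC][10-25 ALLOC][26-54 FREE]
Op 3: a = realloc(a, 25) -> a = 26; heap: [0-9 FREE][10-25 ALLOC][26-50 ALLOC][51-54 FREE]
Op 4: b = realloc(b, 23) -> NULL (b unchanged); heap: [0-9 FREE][10-25 ALLOC][26-50 ALLOC][51-54 FREE]
Op 5: b = realloc(b, 10) -> b = 10; heap: [0-9 FREE][10-19 ALLOC][20-25 FREE][26-50 ALLOC][51-54 FREE]
Op 6: b = realloc(b, 22) -> NULL (b unchanged); heap: [0-9 FREE][10-19 ALLOC][20-25 FREE][26-50 ALLOC][51-54 FREE]
Op 7: a = realloc(a, 22) -> a = 26; heap: [0-9 FREE][10-19 ALLOC][20-25 FREE][26-47 ALLOC][48-54 FREE]
Free blocks: [10 6 7] total_free=23 largest=10 -> 100*(23-10)/23 = 1300/23 ≈ 56.522 -> rounds to 57

Answer: 57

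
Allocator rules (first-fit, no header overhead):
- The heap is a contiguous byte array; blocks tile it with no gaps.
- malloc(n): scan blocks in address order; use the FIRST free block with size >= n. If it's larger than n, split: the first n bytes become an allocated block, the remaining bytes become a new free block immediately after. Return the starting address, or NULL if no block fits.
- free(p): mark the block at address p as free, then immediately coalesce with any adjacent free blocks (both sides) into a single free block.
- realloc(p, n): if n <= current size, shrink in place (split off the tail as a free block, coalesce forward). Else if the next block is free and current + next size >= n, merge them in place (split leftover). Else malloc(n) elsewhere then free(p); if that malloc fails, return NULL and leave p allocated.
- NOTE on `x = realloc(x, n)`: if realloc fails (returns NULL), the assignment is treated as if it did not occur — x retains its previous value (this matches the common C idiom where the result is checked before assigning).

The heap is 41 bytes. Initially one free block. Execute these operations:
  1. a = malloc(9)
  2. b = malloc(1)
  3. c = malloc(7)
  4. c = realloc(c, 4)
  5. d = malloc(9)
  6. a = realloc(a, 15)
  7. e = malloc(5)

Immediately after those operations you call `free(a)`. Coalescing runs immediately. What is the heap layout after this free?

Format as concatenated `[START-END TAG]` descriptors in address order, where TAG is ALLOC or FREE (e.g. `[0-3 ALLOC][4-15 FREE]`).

Answer: [0-4 ALLOC][5-8 FREE][9-9 ALLOC][10-13 ALLOC][14-22 ALLOC][23-40 FREE]

Derivation:
Op 1: a = malloc(9) -> a = 0; heap: [0-8 ALLOC][9-40 FREE]
Op 2: b = malloc(1) -> b = 9; heap: [0-8 ALLOC][9-9 ALLOC][10-40 FREE]
Op 3: c = malloc(7) -> c = 10; heap: [0-8 ALLOC][9-9 ALLOC][10-16 ALLOC][17-40 FREE]
Op 4: c = realloc(c, 4) -> c = 10; heap: [0-8 ALLOC][9-9 ALLOC][10-13 ALLOC][14-40 FREE]
Op 5: d = malloc(9) -> d = 14; heap: [0-8 ALLOC][9-9 ALLOC][10-13 ALLOC][14-22 ALLOC][23-40 FREE]
Op 6: a = realloc(a, 15) -> a = 23; heap: [0-8 FREE][9-9 ALLOC][10-13 ALLOC][14-22 ALLOC][23-37 ALLOC][38-40 FREE]
Op 7: e = malloc(5) -> e = 0; heap: [0-4 ALLOC][5-8 FREE][9-9 ALLOC][10-13 ALLOC][14-22 ALLOC][23-37 ALLOC][38-40 FREE]
free(a): a = 23 -> block [23-37 ALLOC]; mark free, coalesce with adjacent free neighbors -> [0-4 ALLOC][5-8 FREE][9-9 ALLOC][10-13 ALLOC][14-22 ALLOC][23-40 FREE]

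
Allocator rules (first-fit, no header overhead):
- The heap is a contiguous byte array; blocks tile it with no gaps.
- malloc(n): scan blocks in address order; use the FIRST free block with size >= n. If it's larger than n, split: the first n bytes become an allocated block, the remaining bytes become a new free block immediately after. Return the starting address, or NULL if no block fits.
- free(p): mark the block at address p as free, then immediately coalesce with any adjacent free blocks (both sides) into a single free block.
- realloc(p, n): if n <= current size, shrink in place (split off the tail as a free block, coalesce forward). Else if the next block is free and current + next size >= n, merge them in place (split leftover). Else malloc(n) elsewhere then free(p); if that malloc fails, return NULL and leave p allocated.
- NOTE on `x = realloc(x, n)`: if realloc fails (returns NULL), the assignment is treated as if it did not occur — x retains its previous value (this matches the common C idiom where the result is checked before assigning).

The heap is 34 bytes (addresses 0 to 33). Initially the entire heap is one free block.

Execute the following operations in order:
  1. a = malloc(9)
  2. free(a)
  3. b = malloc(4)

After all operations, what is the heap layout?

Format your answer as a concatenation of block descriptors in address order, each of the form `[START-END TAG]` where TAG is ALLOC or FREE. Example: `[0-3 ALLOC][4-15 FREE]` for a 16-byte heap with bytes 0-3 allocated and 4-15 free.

Op 1: a = malloc(9) -> a = 0; heap: [0-8 ALLOC][9-33 FREE]
Op 2: free(a) -> (freed a); heap: [0-33 FREE]
Op 3: b = malloc(4) -> b = 0; heap: [0-3 ALLOC][4-33 FREE]

Answer: [0-3 ALLOC][4-33 FREE]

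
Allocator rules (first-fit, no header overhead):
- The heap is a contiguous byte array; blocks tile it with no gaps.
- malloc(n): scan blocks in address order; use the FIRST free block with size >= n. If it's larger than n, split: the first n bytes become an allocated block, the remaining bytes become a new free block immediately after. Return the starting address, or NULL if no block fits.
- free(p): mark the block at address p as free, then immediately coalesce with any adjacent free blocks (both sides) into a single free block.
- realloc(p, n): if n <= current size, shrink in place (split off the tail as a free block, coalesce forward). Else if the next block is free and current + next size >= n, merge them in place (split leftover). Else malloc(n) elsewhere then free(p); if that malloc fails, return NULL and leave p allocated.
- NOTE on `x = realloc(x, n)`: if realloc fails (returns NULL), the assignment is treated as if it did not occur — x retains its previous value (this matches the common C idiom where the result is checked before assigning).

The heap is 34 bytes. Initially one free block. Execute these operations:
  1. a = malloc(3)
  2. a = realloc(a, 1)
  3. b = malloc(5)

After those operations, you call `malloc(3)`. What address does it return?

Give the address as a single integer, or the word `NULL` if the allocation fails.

Op 1: a = malloc(3) -> a = 0; heap: [0-2 ALLOC][3-33 FREE]
Op 2: a = realloc(a, 1) -> a = 0; heap: [0-0 ALLOC][1-33 FREE]
Op 3: b = malloc(5) -> b = 1; heap: [0-0 ALLOC][1-5 ALLOC][6-33 FREE]
malloc(3): first-fit scan over [0-0 ALLOC][1-5 ALLOC][6-33 FREE] -> 6

Answer: 6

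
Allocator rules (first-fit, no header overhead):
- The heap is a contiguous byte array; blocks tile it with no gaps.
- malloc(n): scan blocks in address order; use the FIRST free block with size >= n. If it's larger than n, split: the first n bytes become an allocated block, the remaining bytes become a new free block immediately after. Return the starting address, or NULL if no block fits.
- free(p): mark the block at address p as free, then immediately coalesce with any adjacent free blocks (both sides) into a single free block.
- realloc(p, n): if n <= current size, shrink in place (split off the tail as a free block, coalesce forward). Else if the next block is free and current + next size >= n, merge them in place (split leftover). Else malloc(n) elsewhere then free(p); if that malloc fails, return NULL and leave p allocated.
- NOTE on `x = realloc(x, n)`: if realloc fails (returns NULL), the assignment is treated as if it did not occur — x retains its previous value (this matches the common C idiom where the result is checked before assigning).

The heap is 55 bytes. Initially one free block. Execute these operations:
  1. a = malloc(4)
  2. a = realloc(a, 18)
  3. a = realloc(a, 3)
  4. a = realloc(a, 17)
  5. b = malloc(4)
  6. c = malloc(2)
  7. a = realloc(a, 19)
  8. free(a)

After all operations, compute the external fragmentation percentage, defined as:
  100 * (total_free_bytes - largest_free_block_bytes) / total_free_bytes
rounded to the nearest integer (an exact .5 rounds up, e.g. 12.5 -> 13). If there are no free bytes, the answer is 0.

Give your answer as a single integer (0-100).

Op 1: a = malloc(4) -> a = 0; heap: [0-3 ALLOC][4-54 FREE]
Op 2: a = realloc(a, 18) -> a = 0; heap: [0-17 ALLOC][18-54 FREE]
Op 3: a = realloc(a, 3) -> a = 0; heap: [0-2 ALLOC][3-54 FREE]
Op 4: a = realloc(a, 17) -> a = 0; heap: [0-16 ALLOC][17-54 FREE]
Op 5: b = malloc(4) -> b = 17; heap: [0-16 ALLOC][17-20 ALLOC][21-54 FREE]
Op 6: c = malloc(2) -> c = 21; heap: [0-16 ALLOC][17-20 ALLOC][21-22 ALLOC][23-54 FREE]
Op 7: a = realloc(a, 19) -> a = 23; heap: [0-16 FREE][17-20 ALLOC][21-22 ALLOC][23-41 ALLOC][42-54 FREE]
Op 8: free(a) -> (freed a); heap: [0-16 FREE][17-20 ALLOC][21-22 ALLOC][23-54 FREE]
Free blocks: [17 32] total_free=49 largest=32 -> 100*(49-32)/49 = 1700/49 ≈ 34.694 -> rounds to 35

Answer: 35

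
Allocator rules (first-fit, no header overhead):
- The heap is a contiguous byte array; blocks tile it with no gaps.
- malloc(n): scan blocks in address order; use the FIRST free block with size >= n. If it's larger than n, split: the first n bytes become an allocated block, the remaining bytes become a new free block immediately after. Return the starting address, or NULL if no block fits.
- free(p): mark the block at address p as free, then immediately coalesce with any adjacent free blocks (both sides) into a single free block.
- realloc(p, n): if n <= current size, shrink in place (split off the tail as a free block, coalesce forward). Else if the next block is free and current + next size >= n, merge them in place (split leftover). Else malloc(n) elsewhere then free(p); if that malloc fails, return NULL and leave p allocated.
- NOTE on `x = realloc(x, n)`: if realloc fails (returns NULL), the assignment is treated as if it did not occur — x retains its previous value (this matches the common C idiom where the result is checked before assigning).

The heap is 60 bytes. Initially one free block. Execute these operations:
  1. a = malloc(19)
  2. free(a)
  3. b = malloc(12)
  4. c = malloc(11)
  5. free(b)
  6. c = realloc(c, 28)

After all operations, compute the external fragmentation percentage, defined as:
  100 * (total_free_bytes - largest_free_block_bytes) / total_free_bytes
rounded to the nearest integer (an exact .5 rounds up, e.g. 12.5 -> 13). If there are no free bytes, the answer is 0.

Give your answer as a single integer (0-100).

Answer: 38

Derivation:
Op 1: a = malloc(19) -> a = 0; heap: [0-18 ALLOC][19-59 FREE]
Op 2: free(a) -> (freed a); heap: [0-59 FREE]
Op 3: b = malloc(12) -> b = 0; heap: [0-11 ALLOC][12-59 FREE]
Op 4: c = malloc(11) -> c = 12; heap: [0-11 ALLOC][12-22 ALLOC][23-59 FREE]
Op 5: free(b) -> (freed b); heap: [0-11 FREE][12-22 ALLOC][23-59 FREE]
Op 6: c = realloc(c, 28) -> c = 12; heap: [0-11 FREE][12-39 ALLOC][40-59 FREE]
Free blocks: [12 20] total_free=32 largest=20 -> 100*(32-20)/32 = 1200/32 = 37.5 -> rounds to 38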